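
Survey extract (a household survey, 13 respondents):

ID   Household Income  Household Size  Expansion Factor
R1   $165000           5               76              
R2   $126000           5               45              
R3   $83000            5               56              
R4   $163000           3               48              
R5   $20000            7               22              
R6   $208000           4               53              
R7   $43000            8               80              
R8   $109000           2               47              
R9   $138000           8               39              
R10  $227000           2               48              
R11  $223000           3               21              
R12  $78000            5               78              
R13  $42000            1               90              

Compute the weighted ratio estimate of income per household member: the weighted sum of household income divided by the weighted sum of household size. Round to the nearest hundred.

26500

Σ wᵢ·y = 81534000
Σ wᵢ·x = 3080
Ratio = 81534000 / 3080 = 26472.078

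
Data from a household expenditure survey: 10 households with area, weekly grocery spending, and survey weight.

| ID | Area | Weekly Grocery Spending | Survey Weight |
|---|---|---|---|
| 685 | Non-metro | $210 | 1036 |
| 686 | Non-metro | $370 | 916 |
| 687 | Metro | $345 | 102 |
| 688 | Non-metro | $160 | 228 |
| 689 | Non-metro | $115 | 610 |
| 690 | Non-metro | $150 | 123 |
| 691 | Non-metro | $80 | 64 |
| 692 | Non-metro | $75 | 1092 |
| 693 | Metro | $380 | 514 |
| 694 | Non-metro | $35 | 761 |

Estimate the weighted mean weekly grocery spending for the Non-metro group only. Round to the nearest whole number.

Non-metro rows: 685, 686, 688, 689, 690, 691, 692, 694
Weighted sum = 210×1036 + 370×916 + 160×228 + 115×610 + 150×123 + 80×64 + 75×1092 + 35×761
  = 795215
Sum of weights = 1036 + 916 + 228 + 610 + 123 + 64 + 1092 + 761 = 4830
Weighted mean = 795215 / 4830 = 164.64079

165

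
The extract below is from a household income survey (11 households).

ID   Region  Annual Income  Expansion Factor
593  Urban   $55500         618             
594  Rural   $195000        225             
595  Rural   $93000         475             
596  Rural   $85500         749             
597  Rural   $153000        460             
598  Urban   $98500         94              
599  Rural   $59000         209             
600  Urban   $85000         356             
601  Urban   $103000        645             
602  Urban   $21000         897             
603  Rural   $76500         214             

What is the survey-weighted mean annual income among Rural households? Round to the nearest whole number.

107706

Rural rows: 594, 595, 596, 597, 599, 603
Weighted sum = 195000×225 + 93000×475 + 85500×749 + 153000×460 + 59000×209 + 76500×214
  = 43875000 + 44175000 + 64039500 + 70380000 + 12331000 + 16371000 = 251171500
Sum of weights = 225 + 475 + 749 + 460 + 209 + 214 = 2332
Weighted mean = 251171500 / 2332 = 107706.48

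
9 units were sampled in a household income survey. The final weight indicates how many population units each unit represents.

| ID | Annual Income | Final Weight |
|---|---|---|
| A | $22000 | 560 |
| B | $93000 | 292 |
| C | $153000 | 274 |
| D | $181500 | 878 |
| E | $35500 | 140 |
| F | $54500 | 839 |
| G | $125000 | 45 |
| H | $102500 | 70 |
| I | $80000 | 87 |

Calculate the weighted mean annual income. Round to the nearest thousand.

Weighted sum = 22000×560 + 93000×292 + 153000×274 + 181500×878 + 35500×140 + 54500×839 + 125000×45 + 102500×70 + 80000×87
  = 311210500
Sum of weights = 560 + 292 + 274 + 878 + 140 + 839 + 45 + 70 + 87 = 3185
Weighted mean = 311210500 / 3185 = 97711.303

98000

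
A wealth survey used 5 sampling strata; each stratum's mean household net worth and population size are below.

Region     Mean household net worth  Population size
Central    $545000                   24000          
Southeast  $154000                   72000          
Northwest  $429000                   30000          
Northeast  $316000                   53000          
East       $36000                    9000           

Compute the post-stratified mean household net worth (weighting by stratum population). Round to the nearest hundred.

287800

Σ Nₕ·x̄ₕ = 545000×24000 + 154000×72000 + 429000×30000 + 316000×53000 + 36000×9000
  = 13080000000 + 11088000000 + 12870000000 + 16748000000 + 324000000 = 54110000000
Σ Nₕ = 24000 + 72000 + 30000 + 53000 + 9000 = 188000
Overall mean = 54110000000 / 188000 = 287819.15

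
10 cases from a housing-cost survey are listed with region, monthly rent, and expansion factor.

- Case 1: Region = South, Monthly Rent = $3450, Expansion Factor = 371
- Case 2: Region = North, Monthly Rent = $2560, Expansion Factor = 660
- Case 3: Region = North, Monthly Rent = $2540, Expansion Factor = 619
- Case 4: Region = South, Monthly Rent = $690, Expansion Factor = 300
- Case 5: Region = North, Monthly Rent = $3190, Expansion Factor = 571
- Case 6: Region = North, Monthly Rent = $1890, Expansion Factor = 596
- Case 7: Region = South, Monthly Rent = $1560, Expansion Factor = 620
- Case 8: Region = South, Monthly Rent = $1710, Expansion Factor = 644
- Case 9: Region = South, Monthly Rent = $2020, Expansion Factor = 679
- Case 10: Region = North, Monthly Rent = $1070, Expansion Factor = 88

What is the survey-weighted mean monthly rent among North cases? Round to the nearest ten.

2490

North rows: 2, 3, 5, 6, 10
Weighted sum = 2560×660 + 2540×619 + 3190×571 + 1890×596 + 1070×88
  = 1689600 + 1572260 + 1821490 + 1126440 + 94160 = 6303950
Sum of weights = 660 + 619 + 571 + 596 + 88 = 2534
Weighted mean = 6303950 / 2534 = 2487.7466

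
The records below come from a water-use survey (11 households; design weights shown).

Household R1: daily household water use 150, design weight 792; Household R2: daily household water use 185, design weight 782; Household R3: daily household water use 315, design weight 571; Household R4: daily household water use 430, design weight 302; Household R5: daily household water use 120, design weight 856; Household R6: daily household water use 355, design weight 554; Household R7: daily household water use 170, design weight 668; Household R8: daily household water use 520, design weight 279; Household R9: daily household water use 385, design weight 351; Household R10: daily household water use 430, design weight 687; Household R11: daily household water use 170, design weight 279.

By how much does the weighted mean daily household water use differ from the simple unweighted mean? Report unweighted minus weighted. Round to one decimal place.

Unweighted sum = 150 + 185 + 315 + 430 + 120 + 355 + 170 + 520 + 385 + 430 + 170 = 3230
Unweighted mean = 3230 / 11 = 293.63636
Weighted sum = 150×792 + 185×782 + 315×571 + 430×302 + 120×856 + 355×554 + 170×668 + 520×279 + 385×351 + 430×687 + 170×279
  = 118800 + 144670 + 179865 + 129860 + 102720 + 196670 + 113560 + 145080 + 135135 + 295410 + 47430 = 1609200
Sum of weights = 792 + 782 + 571 + 302 + 856 + 554 + 668 + 279 + 351 + 687 + 279 = 6121
Weighted mean = 1609200 / 6121 = 262.89822
Difference (unweighted minus weighted) = 30.738144

30.7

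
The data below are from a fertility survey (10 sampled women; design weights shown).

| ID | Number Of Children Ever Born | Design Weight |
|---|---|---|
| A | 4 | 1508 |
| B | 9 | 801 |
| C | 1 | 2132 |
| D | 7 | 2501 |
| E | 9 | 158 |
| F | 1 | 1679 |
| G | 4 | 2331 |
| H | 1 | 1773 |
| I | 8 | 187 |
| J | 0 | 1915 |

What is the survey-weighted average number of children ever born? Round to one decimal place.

Weighted sum = 4×1508 + 9×801 + 1×2132 + 7×2501 + 9×158 + 1×1679 + 4×2331 + 1×1773 + 8×187 + 0×1915
  = 6032 + 7209 + 2132 + 17507 + 1422 + 1679 + 9324 + 1773 + 1496 + 0 = 48574
Sum of weights = 14985
Weighted mean = 48574 / 14985 = 3.2415082

3.2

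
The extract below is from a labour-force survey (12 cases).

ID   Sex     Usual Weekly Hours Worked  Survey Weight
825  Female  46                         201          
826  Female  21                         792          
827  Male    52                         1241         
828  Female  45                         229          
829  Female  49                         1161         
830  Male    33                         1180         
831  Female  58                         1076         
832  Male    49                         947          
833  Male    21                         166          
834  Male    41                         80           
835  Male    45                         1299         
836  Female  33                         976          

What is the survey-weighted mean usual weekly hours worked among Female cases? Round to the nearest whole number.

42

Female rows: 825, 826, 828, 829, 831, 836
Weighted sum = 46×201 + 21×792 + 45×229 + 49×1161 + 58×1076 + 33×976
  = 9246 + 16632 + 10305 + 56889 + 62408 + 32208 = 187688
Sum of weights = 201 + 792 + 229 + 1161 + 1076 + 976 = 4435
Weighted mean = 187688 / 4435 = 42.319729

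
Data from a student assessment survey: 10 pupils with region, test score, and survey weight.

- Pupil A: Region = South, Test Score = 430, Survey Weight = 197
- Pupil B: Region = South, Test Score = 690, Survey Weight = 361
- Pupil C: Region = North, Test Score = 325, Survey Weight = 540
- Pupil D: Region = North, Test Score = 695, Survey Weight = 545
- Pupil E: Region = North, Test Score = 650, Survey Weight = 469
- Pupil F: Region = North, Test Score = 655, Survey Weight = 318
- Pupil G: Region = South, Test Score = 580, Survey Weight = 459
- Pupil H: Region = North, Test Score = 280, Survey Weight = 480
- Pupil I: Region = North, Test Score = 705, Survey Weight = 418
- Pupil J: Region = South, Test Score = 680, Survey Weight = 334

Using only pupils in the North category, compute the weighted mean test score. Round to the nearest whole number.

North rows: C, D, E, F, H, I
Weighted sum = 325×540 + 695×545 + 650×469 + 655×318 + 280×480 + 705×418
  = 175500 + 378775 + 304850 + 208290 + 134400 + 294690 = 1496505
Sum of weights = 540 + 545 + 469 + 318 + 480 + 418 = 2770
Weighted mean = 1496505 / 2770 = 540.25451

540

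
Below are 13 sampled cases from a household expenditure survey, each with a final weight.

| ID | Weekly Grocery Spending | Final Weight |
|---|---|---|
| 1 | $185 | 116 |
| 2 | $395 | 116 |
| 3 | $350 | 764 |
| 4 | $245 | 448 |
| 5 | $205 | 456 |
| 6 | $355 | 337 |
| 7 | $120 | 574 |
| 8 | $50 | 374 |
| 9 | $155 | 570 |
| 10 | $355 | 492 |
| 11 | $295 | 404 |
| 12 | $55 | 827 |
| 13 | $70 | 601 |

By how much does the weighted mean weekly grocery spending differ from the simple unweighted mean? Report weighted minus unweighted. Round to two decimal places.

Unweighted sum = 2835
Unweighted mean = 2835 / 13 = 218.07692
Weighted sum = 1214880
Sum of weights = 6079
Weighted mean = 1214880 / 6079 = 199.84866
Difference (weighted minus unweighted) = -18.228264

-18.23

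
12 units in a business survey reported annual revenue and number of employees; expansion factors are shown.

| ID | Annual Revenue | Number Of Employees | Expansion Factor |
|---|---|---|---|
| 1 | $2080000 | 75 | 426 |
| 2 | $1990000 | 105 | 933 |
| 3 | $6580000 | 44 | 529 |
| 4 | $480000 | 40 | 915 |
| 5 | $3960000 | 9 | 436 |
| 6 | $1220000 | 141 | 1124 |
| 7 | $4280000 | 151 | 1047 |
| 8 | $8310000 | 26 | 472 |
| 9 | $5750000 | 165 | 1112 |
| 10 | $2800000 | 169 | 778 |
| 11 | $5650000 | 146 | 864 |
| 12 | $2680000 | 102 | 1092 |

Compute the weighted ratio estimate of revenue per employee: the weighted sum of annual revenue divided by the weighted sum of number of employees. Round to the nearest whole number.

Σ wᵢ·y = 2080000×426 + 1990000×933 + 6580000×529 + 480000×915 + 3960000×436 + 1220000×1124 + 4280000×1047 + 8310000×472 + 5750000×1112 + 2800000×778 + 5650000×864 + 2680000×1092
  = 886080000 + 1856670000 + 3480820000 + 439200000 + 1726560000 + 1371280000 + 4481160000 + 3922320000 + 6394000000 + 2178400000 + 4881600000 + 2926560000 = 34544650000
Σ wᵢ·x = 75×426 + 105×933 + 44×529 + 40×915 + 9×436 + 141×1124 + 151×1047 + 26×472 + 165×1112 + 169×778 + 146×864 + 102×1092
  = 31950 + 97965 + 23276 + 36600 + 3924 + 158484 + 158097 + 12272 + 183480 + 131482 + 126144 + 111384 = 1075058
Ratio = 34544650000 / 1075058 = 32132.824

32133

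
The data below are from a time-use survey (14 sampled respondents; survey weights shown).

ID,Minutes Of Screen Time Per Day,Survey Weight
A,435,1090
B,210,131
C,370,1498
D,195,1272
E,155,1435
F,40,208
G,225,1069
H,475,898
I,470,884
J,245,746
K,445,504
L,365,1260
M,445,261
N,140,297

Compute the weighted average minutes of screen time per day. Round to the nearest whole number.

Weighted sum = 3641935
Sum of weights = 11553
Weighted mean = 3641935 / 11553 = 315.23717

315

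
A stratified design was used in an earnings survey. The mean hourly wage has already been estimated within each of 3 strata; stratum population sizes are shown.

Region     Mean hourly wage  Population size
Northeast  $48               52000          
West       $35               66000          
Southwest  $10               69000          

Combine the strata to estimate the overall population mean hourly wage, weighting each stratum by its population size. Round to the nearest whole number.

Σ Nₕ·x̄ₕ = 48×52000 + 35×66000 + 10×69000
  = 2496000 + 2310000 + 690000 = 5496000
Σ Nₕ = 52000 + 66000 + 69000 = 187000
Overall mean = 5496000 / 187000 = 29.390374

29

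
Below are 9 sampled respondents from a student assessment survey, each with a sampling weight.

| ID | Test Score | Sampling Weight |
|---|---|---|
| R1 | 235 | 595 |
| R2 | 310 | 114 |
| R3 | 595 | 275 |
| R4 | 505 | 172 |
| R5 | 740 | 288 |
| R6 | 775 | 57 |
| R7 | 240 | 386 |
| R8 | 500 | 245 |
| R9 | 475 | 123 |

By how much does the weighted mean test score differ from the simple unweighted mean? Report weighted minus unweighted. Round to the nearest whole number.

Unweighted sum = 4375
Unweighted mean = 4375 / 9 = 486.11111
Weighted sum = 235×595 + 310×114 + 595×275 + 505×172 + 740×288 + 775×57 + 240×386 + 500×245 + 475×123
  = 139825 + 35340 + 163625 + 86860 + 213120 + 44175 + 92640 + 122500 + 58425 = 956510
Sum of weights = 595 + 114 + 275 + 172 + 288 + 57 + 386 + 245 + 123 = 2255
Weighted mean = 956510 / 2255 = 424.17295
Difference (weighted minus unweighted) = -61.938162

-62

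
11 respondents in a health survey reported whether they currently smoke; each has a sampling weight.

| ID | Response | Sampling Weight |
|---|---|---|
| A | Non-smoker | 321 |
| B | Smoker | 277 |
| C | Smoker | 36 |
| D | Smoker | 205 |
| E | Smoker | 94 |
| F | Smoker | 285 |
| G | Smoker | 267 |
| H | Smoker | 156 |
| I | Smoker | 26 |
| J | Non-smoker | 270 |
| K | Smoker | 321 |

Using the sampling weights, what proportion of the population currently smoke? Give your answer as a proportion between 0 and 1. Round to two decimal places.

Sum of weights for 'Smoker' = 277 + 36 + 205 + 94 + 285 + 267 + 156 + 26 + 321 = 1667
Total weight = 321 + 277 + 36 + 205 + 94 + 285 + 267 + 156 + 26 + 270 + 321 = 2258
Weighted proportion = 1667 / 2258 = 0.73826395

0.74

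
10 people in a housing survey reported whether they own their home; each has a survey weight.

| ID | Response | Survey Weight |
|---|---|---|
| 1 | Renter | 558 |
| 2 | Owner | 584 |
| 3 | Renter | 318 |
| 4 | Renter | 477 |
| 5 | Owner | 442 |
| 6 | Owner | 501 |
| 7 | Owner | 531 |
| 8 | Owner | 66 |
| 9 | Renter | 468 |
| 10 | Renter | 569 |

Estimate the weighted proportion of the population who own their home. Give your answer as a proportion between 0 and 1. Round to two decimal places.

0.47

Sum of weights for 'Owner' = 584 + 442 + 501 + 531 + 66 = 2124
Total weight = 558 + 584 + 318 + 477 + 442 + 501 + 531 + 66 + 468 + 569 = 4514
Weighted proportion = 2124 / 4514 = 0.47053611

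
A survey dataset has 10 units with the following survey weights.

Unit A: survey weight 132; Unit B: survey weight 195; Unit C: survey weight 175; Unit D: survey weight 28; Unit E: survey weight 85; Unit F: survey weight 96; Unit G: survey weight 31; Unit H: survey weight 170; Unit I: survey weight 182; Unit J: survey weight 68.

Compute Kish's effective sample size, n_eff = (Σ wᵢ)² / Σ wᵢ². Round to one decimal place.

7.9

Σ wᵢ = 132 + 195 + 175 + 28 + 85 + 96 + 31 + 170 + 182 + 68 = 1162
Σ wᵢ² = 17424 + 38025 + 30625 + 784 + 7225 + 9216 + 961 + 28900 + 33124 + 4624 = 170908
n_eff = 1162² / 170908 = 1350244 / 170908 = 7.9004143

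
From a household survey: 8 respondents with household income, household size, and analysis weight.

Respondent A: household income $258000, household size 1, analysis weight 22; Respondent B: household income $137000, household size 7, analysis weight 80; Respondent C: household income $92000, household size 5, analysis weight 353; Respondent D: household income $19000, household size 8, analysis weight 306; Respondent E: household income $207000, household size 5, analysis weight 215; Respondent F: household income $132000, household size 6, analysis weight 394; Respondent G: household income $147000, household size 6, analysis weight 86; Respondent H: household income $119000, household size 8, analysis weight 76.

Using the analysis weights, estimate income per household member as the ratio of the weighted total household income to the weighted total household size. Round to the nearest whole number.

Σ wᵢ·y = 258000×22 + 137000×80 + 92000×353 + 19000×306 + 207000×215 + 132000×394 + 147000×86 + 119000×76
  = 5676000 + 10960000 + 32476000 + 5814000 + 44505000 + 52008000 + 12642000 + 9044000 = 173125000
Σ wᵢ·x = 1×22 + 7×80 + 5×353 + 8×306 + 5×215 + 6×394 + 6×86 + 8×76
  = 22 + 560 + 1765 + 2448 + 1075 + 2364 + 516 + 608 = 9358
Ratio = 173125000 / 9358 = 18500.214

18500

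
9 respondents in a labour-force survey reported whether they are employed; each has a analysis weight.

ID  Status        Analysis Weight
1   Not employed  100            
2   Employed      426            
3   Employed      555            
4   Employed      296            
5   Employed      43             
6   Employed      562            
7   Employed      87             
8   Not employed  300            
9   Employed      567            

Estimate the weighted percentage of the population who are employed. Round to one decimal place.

Sum of weights for 'Employed' = 426 + 555 + 296 + 43 + 562 + 87 + 567 = 2536
Total weight = 100 + 426 + 555 + 296 + 43 + 562 + 87 + 300 + 567 = 2936
Weighted proportion = 2536 / 2936 = 0.86376022 → 86.376022%

86.4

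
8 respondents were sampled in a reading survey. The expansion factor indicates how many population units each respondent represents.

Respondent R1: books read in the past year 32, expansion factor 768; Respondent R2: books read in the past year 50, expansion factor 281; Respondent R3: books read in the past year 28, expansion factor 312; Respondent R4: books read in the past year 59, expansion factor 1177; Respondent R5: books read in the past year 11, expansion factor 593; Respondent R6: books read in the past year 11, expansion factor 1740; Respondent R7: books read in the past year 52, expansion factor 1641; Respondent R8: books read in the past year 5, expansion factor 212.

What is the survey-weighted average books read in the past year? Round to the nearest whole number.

Weighted sum = 32×768 + 50×281 + 28×312 + 59×1177 + 11×593 + 11×1740 + 52×1641 + 5×212
  = 24576 + 14050 + 8736 + 69443 + 6523 + 19140 + 85332 + 1060 = 228860
Sum of weights = 768 + 281 + 312 + 1177 + 593 + 1740 + 1641 + 212 = 6724
Weighted mean = 228860 / 6724 = 34.036288

34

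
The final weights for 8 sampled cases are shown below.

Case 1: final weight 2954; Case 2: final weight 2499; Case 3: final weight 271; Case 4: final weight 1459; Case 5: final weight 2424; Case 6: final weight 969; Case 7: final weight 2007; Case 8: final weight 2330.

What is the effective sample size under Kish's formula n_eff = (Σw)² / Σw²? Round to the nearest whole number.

Σ wᵢ = 2954 + 2499 + 271 + 1459 + 2424 + 969 + 2007 + 2330 = 14913
Σ wᵢ² = 8726116 + 6245001 + 73441 + 2128681 + 5875776 + 938961 + 4028049 + 5428900 = 33444925
n_eff = 14913² / 33444925 = 222397569 / 33444925 = 6.6496657

7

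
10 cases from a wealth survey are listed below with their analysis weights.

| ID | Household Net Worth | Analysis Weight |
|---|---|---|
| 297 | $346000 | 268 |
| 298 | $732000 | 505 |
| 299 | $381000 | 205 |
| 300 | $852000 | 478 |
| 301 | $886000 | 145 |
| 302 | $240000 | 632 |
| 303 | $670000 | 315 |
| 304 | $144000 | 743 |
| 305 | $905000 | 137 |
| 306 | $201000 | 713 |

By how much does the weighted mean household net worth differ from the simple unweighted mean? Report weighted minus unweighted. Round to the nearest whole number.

-97825

Unweighted sum = 346000 + 732000 + 381000 + 852000 + 886000 + 240000 + 670000 + 144000 + 905000 + 201000 = 5357000
Unweighted mean = 5357000 / 10 = 535700
Weighted sum = 346000×268 + 732000×505 + 381000×205 + 852000×478 + 886000×145 + 240000×632 + 670000×315 + 144000×743 + 905000×137 + 201000×713
  = 92728000 + 369660000 + 78105000 + 407256000 + 128470000 + 151680000 + 211050000 + 106992000 + 123985000 + 143313000 = 1813239000
Sum of weights = 4141
Weighted mean = 1813239000 / 4141 = 437874.67
Difference (weighted minus unweighted) = -97825.332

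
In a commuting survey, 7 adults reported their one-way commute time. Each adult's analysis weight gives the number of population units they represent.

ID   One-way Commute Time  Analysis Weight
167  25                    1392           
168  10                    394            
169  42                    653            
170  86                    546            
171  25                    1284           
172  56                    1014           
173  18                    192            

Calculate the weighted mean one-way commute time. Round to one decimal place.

37.5

Weighted sum = 25×1392 + 10×394 + 42×653 + 86×546 + 25×1284 + 56×1014 + 18×192
  = 34800 + 3940 + 27426 + 46956 + 32100 + 56784 + 3456 = 205462
Sum of weights = 1392 + 394 + 653 + 546 + 1284 + 1014 + 192 = 5475
Weighted mean = 205462 / 5475 = 37.527306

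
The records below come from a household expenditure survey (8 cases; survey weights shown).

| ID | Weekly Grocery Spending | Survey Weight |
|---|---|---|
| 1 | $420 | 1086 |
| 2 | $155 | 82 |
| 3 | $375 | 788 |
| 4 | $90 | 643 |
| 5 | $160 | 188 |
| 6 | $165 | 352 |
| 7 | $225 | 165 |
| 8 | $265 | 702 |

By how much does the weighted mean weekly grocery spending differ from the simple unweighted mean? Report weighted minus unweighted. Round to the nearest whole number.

51

Unweighted sum = 420 + 155 + 375 + 90 + 160 + 165 + 225 + 265 = 1855
Unweighted mean = 1855 / 8 = 231.875
Weighted sum = 420×1086 + 155×82 + 375×788 + 90×643 + 160×188 + 165×352 + 225×165 + 265×702
  = 1133515
Sum of weights = 1086 + 82 + 788 + 643 + 188 + 352 + 165 + 702 = 4006
Weighted mean = 1133515 / 4006 = 282.95432
Difference (weighted minus unweighted) = 51.079319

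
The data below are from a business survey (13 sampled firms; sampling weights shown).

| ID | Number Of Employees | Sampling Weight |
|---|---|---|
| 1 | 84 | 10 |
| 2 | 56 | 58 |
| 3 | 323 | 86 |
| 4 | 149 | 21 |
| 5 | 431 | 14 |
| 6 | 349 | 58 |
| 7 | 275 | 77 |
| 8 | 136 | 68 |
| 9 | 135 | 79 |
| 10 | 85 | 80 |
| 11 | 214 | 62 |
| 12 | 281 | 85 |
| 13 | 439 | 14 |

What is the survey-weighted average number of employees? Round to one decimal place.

214.1

Weighted sum = 152458
Sum of weights = 712
Weighted mean = 152458 / 712 = 214.1264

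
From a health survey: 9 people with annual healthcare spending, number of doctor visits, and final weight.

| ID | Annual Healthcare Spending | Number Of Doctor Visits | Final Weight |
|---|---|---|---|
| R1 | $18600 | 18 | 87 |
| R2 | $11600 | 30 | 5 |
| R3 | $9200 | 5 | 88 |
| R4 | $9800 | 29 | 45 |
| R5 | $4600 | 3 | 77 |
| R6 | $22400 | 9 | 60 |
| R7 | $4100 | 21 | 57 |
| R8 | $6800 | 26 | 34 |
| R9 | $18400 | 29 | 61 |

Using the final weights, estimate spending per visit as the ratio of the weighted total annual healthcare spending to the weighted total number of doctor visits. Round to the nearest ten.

Σ wᵢ·y = 18600×87 + 11600×5 + 9200×88 + 9800×45 + 4600×77 + 22400×60 + 4100×57 + 6800×34 + 18400×61
  = 1618200 + 58000 + 809600 + 441000 + 354200 + 1344000 + 233700 + 231200 + 1122400 = 6212300
Σ wᵢ·x = 18×87 + 30×5 + 5×88 + 29×45 + 3×77 + 9×60 + 21×57 + 26×34 + 29×61
  = 1566 + 150 + 440 + 1305 + 231 + 540 + 1197 + 884 + 1769 = 8082
Ratio = 6212300 / 8082 = 768.65875

770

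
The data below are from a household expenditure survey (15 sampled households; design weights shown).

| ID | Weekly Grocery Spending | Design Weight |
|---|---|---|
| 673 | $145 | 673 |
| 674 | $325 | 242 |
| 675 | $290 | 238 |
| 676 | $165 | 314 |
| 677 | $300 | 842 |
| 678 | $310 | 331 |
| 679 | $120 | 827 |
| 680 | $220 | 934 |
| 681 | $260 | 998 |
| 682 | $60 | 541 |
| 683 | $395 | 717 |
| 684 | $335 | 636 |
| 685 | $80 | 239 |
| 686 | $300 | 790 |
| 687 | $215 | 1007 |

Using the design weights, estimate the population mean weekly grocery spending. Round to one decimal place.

Weighted sum = 2217835
Sum of weights = 9329
Weighted mean = 2217835 / 9329 = 237.73556

237.7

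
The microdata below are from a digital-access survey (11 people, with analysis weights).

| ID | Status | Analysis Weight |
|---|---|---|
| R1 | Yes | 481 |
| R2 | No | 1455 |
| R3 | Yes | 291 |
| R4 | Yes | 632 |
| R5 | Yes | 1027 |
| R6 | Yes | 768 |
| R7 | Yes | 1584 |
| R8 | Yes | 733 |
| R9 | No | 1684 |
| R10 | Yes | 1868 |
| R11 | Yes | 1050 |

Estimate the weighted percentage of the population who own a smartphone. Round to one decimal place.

72.9

Sum of weights for 'Yes' = 481 + 291 + 632 + 1027 + 768 + 1584 + 733 + 1868 + 1050 = 8434
Total weight = 481 + 1455 + 291 + 632 + 1027 + 768 + 1584 + 733 + 1684 + 1868 + 1050 = 11573
Weighted proportion = 8434 / 11573 = 0.72876523 → 72.876523%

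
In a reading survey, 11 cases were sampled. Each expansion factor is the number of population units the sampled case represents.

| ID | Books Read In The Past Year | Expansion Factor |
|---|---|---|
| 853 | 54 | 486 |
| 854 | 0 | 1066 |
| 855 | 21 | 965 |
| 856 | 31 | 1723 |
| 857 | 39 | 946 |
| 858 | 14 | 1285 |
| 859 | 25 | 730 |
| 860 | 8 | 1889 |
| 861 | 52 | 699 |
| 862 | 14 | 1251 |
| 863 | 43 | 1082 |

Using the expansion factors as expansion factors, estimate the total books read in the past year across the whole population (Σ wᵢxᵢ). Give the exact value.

288556

Weighted total = 288556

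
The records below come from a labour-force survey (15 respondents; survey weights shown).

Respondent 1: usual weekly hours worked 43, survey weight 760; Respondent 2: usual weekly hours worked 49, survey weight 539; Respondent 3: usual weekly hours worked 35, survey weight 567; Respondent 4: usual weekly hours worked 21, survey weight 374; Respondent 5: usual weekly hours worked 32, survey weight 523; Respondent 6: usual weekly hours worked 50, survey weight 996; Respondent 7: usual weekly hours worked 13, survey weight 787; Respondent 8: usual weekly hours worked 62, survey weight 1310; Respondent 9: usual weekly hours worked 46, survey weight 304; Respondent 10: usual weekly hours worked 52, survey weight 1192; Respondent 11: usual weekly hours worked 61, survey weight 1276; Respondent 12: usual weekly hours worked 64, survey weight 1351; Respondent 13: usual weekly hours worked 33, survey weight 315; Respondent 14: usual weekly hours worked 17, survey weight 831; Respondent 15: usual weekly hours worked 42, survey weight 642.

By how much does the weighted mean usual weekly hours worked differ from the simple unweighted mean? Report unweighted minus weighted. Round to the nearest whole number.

-4

Unweighted sum = 620
Unweighted mean = 620 / 15 = 41.333333
Weighted sum = 536531
Sum of weights = 11767
Weighted mean = 536531 / 11767 = 45.596244
Difference (unweighted minus weighted) = -4.2629104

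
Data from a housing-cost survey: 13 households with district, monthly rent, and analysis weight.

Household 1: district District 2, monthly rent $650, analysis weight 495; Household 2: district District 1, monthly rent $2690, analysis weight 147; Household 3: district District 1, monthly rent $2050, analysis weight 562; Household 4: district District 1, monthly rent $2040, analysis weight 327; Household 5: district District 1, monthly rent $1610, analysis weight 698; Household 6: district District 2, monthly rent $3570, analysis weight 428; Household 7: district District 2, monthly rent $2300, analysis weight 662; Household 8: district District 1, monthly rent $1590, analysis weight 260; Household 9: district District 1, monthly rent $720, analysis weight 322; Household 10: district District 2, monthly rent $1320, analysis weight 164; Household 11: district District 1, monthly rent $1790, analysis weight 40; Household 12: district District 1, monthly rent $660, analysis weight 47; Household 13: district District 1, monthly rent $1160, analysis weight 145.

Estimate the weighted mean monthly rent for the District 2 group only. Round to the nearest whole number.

District 2 rows: 1, 6, 7, 10
Weighted sum = 650×495 + 3570×428 + 2300×662 + 1320×164
  = 321750 + 1527960 + 1522600 + 216480 = 3588790
Sum of weights = 1749
Weighted mean = 3588790 / 1749 = 2051.9097

2052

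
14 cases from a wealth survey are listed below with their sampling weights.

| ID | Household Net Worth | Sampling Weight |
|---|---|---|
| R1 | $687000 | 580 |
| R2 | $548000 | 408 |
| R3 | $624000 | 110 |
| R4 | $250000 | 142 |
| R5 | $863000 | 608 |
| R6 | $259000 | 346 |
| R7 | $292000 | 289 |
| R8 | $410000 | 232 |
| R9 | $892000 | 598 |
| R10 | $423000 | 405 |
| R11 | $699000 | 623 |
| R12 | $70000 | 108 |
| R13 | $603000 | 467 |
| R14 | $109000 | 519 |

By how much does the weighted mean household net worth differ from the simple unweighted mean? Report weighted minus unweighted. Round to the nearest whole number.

Unweighted sum = 6729000
Unweighted mean = 6729000 / 14 = 480642.86
Weighted sum = 3005950000
Sum of weights = 5435
Weighted mean = 3005950000 / 5435 = 553072.68
Difference (weighted minus unweighted) = 72429.82

72430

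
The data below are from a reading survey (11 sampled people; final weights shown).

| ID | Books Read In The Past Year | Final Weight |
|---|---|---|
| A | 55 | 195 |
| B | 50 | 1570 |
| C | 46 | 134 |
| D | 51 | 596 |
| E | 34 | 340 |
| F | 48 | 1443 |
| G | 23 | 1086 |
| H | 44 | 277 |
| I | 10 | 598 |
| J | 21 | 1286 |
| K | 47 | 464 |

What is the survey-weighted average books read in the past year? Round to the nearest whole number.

37

Weighted sum = 55×195 + 50×1570 + 46×134 + 51×596 + 34×340 + 48×1443 + 23×1086 + 44×277 + 10×598 + 21×1286 + 47×464
  = 10725 + 78500 + 6164 + 30396 + 11560 + 69264 + 24978 + 12188 + 5980 + 27006 + 21808 = 298569
Sum of weights = 7989
Weighted mean = 298569 / 7989 = 37.372512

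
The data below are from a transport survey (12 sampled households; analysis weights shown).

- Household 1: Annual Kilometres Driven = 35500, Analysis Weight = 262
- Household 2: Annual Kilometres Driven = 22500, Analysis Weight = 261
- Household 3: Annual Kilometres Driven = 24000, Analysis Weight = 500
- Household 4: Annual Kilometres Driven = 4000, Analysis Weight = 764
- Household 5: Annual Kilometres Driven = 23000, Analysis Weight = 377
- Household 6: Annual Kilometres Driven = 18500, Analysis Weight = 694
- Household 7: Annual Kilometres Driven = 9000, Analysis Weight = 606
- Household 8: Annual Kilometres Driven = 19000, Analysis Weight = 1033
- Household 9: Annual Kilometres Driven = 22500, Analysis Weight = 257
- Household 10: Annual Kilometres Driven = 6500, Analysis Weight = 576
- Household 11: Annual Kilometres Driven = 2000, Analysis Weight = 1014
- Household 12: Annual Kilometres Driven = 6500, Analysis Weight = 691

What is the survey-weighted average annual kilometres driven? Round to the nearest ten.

13200

Weighted sum = 35500×262 + 22500×261 + 24000×500 + 4000×764 + 23000×377 + 18500×694 + 9000×606 + 19000×1033 + 22500×257 + 6500×576 + 2000×1014 + 6500×691
  = 92866500
Sum of weights = 262 + 261 + 500 + 764 + 377 + 694 + 606 + 1033 + 257 + 576 + 1014 + 691 = 7035
Weighted mean = 92866500 / 7035 = 13200.64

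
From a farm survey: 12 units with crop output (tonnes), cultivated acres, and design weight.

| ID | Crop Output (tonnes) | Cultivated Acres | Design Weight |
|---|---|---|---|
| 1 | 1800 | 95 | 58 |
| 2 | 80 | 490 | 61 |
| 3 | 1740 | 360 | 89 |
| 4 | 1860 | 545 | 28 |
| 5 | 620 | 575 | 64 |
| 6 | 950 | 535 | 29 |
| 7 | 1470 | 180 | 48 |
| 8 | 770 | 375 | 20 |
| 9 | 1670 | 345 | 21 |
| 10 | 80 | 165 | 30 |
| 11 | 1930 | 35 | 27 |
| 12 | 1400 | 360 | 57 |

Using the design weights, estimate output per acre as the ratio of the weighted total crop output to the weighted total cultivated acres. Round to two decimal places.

3.46

Σ wᵢ·y = 1800×58 + 80×61 + 1740×89 + 1860×28 + 620×64 + 950×29 + 1470×48 + 770×20 + 1670×21 + 80×30 + 1930×27 + 1400×57
  = 638790
Σ wᵢ·x = 95×58 + 490×61 + 360×89 + 545×28 + 575×64 + 535×29 + 180×48 + 375×20 + 345×21 + 165×30 + 35×27 + 360×57
  = 5510 + 29890 + 32040 + 15260 + 36800 + 15515 + 8640 + 7500 + 7245 + 4950 + 945 + 20520 = 184815
Ratio = 638790 / 184815 = 3.4563753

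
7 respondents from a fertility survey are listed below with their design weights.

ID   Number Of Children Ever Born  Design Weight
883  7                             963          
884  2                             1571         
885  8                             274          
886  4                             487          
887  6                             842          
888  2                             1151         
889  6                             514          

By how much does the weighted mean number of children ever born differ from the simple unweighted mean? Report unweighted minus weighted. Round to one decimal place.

Unweighted sum = 7 + 2 + 8 + 4 + 6 + 2 + 6 = 35
Unweighted mean = 35 / 7 = 5
Weighted sum = 7×963 + 2×1571 + 8×274 + 4×487 + 6×842 + 2×1151 + 6×514
  = 24461
Sum of weights = 5802
Weighted mean = 24461 / 5802 = 4.21596
Difference (unweighted minus weighted) = 0.78403999

0.8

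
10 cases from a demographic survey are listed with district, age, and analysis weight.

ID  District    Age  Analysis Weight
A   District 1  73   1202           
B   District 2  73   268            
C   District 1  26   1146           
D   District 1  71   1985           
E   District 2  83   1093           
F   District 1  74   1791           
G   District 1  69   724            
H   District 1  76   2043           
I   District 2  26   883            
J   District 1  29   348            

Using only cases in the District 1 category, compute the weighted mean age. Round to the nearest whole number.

District 1 rows: A, C, D, F, G, H, J
Weighted sum = 73×1202 + 26×1146 + 71×1985 + 74×1791 + 69×724 + 76×2043 + 29×348
  = 87746 + 29796 + 140935 + 132534 + 49956 + 155268 + 10092 = 606327
Sum of weights = 9239
Weighted mean = 606327 / 9239 = 65.626908

66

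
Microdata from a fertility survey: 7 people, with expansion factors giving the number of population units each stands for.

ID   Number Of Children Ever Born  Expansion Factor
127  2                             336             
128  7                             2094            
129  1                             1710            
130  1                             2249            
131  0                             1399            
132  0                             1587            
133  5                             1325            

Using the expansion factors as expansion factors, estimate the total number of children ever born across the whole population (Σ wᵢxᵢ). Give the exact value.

Weighted total = 2×336 + 7×2094 + 1×1710 + 1×2249 + 0×1399 + 0×1587 + 5×1325
  = 25914

25914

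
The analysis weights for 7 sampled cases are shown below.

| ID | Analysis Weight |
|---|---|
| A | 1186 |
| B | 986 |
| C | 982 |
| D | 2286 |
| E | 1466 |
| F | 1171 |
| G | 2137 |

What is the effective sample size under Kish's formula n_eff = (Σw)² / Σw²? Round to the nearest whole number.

6

Σ wᵢ = 1186 + 986 + 982 + 2286 + 1466 + 1171 + 2137 = 10214
Σ wᵢ² = 1406596 + 972196 + 964324 + 5225796 + 2149156 + 1371241 + 4566769 = 16656078
n_eff = 10214² / 16656078 = 104325796 / 16656078 = 6.2635271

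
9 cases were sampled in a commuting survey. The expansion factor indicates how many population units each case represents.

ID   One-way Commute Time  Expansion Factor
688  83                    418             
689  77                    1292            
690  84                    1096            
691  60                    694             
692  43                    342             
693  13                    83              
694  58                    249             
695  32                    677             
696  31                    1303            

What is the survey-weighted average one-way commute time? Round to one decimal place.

58.5

Weighted sum = 83×418 + 77×1292 + 84×1096 + 60×694 + 43×342 + 13×83 + 58×249 + 32×677 + 31×1303
  = 34694 + 99484 + 92064 + 41640 + 14706 + 1079 + 14442 + 21664 + 40393 = 360166
Sum of weights = 418 + 1292 + 1096 + 694 + 342 + 83 + 249 + 677 + 1303 = 6154
Weighted mean = 360166 / 6154 = 58.525512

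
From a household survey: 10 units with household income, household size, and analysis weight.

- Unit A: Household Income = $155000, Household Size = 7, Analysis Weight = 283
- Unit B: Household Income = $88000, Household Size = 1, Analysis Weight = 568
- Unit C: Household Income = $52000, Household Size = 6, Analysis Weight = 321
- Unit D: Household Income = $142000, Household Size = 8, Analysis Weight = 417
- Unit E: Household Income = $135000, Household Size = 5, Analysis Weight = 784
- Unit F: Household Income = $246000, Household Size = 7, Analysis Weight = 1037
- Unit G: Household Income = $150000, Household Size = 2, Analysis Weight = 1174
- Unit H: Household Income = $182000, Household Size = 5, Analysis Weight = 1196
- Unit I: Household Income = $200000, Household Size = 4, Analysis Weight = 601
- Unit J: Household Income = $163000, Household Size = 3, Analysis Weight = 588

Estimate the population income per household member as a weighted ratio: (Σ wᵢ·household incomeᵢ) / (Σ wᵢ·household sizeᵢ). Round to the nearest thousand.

Σ wᵢ·y = 1140513000
Σ wᵢ·x = 7×283 + 1×568 + 6×321 + 8×417 + 5×784 + 7×1037 + 2×1174 + 5×1196 + 4×601 + 3×588
  = 1981 + 568 + 1926 + 3336 + 3920 + 7259 + 2348 + 5980 + 2404 + 1764 = 31486
Ratio = 1140513000 / 31486 = 36222.861

36000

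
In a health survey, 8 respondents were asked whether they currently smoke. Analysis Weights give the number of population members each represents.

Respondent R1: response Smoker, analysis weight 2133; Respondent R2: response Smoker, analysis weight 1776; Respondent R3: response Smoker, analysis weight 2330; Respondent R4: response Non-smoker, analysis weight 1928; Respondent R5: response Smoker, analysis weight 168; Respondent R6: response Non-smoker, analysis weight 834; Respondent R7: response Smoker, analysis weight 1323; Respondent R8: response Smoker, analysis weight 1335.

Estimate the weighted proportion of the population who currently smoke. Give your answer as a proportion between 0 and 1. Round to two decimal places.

Sum of weights for 'Smoker' = 2133 + 1776 + 2330 + 168 + 1323 + 1335 = 9065
Total weight = 11827
Weighted proportion = 9065 / 11827 = 0.76646656

0.77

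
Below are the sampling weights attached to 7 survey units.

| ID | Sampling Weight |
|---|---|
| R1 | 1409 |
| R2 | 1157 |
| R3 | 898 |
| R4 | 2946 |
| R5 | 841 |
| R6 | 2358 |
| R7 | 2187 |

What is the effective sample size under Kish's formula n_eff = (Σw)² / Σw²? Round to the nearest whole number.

Σ wᵢ = 1409 + 1157 + 898 + 2946 + 841 + 2358 + 2187 = 11796
Σ wᵢ² = 1985281 + 1338649 + 806404 + 8678916 + 707281 + 5560164 + 4782969 = 23859664
n_eff = 11796² / 23859664 = 139145616 / 23859664 = 5.8318347

6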